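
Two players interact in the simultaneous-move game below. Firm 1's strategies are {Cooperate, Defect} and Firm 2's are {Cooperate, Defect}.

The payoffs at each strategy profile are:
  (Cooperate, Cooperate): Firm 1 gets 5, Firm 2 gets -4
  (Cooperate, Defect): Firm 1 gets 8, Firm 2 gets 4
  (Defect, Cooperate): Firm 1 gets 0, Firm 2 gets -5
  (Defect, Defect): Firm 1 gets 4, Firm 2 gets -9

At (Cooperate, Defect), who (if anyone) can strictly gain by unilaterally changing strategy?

Firm 1 at (Cooperate, Defect) earns 8; deviating to Defect yields 4 — not better.
Firm 2 earns 4; deviating to Cooperate yields -4 — not better.
Neither player can strictly improve; the profile is a Nash equilibrium.

Neither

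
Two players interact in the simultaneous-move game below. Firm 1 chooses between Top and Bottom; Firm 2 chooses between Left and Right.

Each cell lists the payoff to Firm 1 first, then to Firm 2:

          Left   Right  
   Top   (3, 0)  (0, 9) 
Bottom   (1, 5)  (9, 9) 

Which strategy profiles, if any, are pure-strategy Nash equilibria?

(Bottom, Right)

(Top, Left): Firm 2 prefers Right (9 > 0) — not an equilibrium.
(Top, Right): Firm 1 prefers Bottom (9 > 0) — not an equilibrium.
(Bottom, Left): Firm 1 prefers Top (3 > 1); Firm 2 prefers Right (9 > 5) — not an equilibrium.
(Bottom, Right): Firm 1 gets 9 ≥ 0 from Top, and Firm 2 gets 9 ≥ 5 from Left — Nash equilibrium.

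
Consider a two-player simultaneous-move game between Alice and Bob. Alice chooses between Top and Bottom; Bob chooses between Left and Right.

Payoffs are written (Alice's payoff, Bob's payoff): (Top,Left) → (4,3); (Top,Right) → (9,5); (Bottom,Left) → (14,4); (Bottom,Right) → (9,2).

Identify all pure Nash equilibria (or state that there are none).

(Top, Left): Alice prefers Bottom (14 > 4); Bob prefers Right (5 > 3) — not an equilibrium.
(Top, Right): Alice gets 9 ≥ 9 from Bottom, and Bob gets 5 ≥ 3 from Left — Nash equilibrium.
(Bottom, Left): Alice gets 14 ≥ 4 from Top, and Bob gets 4 ≥ 2 from Right — Nash equilibrium.
(Bottom, Right): Bob prefers Left (4 > 2) — not an equilibrium.

(Top, Right) and (Bottom, Left)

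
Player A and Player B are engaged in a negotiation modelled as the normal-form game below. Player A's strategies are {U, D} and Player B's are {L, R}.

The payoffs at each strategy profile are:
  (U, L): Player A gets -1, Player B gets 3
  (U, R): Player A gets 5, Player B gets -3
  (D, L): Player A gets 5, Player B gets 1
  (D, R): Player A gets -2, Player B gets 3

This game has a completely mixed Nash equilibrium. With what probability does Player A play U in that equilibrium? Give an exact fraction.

Let p be the probability that Player A plays U. In a completely mixed equilibrium, Player B must be indifferent between L and R.
Player B's expected payoff from L is 3p + (1−p); from R it is −3p + 3(1−p).
Setting these equal: 2p + 1 = −6p + 3, so p = 1/4.

1/4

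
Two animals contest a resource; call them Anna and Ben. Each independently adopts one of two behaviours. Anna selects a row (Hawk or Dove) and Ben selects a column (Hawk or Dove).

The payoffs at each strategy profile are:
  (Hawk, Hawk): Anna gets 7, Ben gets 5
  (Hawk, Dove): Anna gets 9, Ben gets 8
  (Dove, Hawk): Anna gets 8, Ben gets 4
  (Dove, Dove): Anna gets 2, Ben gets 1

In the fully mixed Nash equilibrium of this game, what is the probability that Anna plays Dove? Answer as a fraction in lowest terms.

1/2

Let r be the probability that Anna plays Hawk. In a completely mixed equilibrium, Ben must be indifferent between Hawk and Dove.
Ben's expected payoff from Hawk is 5r + 4(1−r); from Dove it is 8r + (1−r).
Setting these equal: r + 4 = 7r + 1, so r = 1/2.
Therefore Anna plays Dove with probability 1 − 1/2 = 1/2.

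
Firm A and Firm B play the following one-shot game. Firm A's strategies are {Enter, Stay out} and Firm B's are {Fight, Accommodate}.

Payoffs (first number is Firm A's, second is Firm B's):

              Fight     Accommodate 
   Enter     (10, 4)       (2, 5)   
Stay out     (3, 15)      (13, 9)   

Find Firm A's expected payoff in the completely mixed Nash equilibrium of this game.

First find q, the probability Firm B plays Fight, from Firm A's indifference between Enter and Stay out: 10q + 2(1−q) = 3q + 13(1−q), giving q = 11/18.
Since Firm A is indifferent in equilibrium, Firm A's expected payoff equals the payoff from either row against (11/18, 7/18). Using Enter: 10(11/18) + 2(7/18) = 62/9.

62/9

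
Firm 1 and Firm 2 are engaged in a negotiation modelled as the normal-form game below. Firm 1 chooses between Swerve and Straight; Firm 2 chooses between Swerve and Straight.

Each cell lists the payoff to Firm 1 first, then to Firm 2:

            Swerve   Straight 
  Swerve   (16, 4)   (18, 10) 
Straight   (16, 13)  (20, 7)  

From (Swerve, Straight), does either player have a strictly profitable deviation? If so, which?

Firm 1 at (Swerve, Straight) earns 18; deviating to Straight yields 20 — a strict improvement.
Firm 2 earns 10; deviating to Swerve yields 4 — not better.
Only Firm 1 has a strictly profitable deviation.

Firm 1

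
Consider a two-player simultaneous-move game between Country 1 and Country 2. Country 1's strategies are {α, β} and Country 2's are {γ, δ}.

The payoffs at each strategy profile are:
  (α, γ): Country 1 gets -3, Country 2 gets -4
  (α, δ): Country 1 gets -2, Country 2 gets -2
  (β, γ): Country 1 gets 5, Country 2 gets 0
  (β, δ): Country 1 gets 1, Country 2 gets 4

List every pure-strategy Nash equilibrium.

(α, γ): Country 1 prefers β (5 > -3); Country 2 prefers δ (-2 > -4) — not an equilibrium.
(α, δ): Country 1 prefers β (1 > -2) — not an equilibrium.
(β, γ): Country 2 prefers δ (4 > 0) — not an equilibrium.
(β, δ): Country 1 gets 1 ≥ -2 from α, and Country 2 gets 4 ≥ 0 from γ — Nash equilibrium.

(β, δ)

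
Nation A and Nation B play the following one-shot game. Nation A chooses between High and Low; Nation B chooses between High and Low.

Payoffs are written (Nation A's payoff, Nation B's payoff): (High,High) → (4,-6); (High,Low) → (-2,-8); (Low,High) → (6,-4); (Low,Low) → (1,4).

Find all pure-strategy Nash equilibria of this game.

(High, High): Nation A prefers Low (6 > 4) — not an equilibrium.
(High, Low): Nation A prefers Low (1 > -2); Nation B prefers High (-6 > -8) — not an equilibrium.
(Low, High): Nation B prefers Low (4 > -4) — not an equilibrium.
(Low, Low): Nation A gets 1 ≥ -2 from High, and Nation B gets 4 ≥ -4 from High — Nash equilibrium.

(Low, Low)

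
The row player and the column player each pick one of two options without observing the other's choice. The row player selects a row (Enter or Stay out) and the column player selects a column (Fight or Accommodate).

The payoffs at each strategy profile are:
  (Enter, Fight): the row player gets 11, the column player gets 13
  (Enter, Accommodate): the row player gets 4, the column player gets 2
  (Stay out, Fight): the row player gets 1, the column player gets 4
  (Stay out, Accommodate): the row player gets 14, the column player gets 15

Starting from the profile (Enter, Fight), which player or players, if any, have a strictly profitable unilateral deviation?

Neither

The row player at (Enter, Fight) earns 11; deviating to Stay out yields 1 — not better.
The column player earns 13; deviating to Accommodate yields 2 — not better.
Neither player can strictly improve; the profile is a Nash equilibrium.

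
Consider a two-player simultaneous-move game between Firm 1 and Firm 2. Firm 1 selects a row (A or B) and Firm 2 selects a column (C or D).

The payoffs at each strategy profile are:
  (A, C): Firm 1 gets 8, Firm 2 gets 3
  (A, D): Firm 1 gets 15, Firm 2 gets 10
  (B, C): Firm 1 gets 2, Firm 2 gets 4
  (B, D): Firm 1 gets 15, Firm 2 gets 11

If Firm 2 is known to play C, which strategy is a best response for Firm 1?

Against C, Firm 1 earns 8 from A and 2 from B.
So A is the best response.

A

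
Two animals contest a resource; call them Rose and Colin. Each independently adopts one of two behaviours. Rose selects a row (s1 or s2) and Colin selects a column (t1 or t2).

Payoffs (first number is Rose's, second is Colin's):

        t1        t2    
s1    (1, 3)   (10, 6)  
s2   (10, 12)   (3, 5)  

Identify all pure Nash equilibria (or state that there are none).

(s1, t2) and (s2, t1)

(s1, t1): Rose prefers s2 (10 > 1); Colin prefers t2 (6 > 3) — not an equilibrium.
(s1, t2): Rose gets 10 ≥ 3 from s2, and Colin gets 6 ≥ 3 from t1 — Nash equilibrium.
(s2, t1): Rose gets 10 ≥ 1 from s1, and Colin gets 12 ≥ 5 from t2 — Nash equilibrium.
(s2, t2): Rose prefers s1 (10 > 3); Colin prefers t1 (12 > 5) — not an equilibrium.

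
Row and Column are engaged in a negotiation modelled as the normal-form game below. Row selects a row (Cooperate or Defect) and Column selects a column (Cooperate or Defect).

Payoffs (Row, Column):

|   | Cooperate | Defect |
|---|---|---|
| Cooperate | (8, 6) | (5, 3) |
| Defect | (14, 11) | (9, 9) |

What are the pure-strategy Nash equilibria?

(Defect, Cooperate)

(Cooperate, Cooperate): Row prefers Defect (14 > 8) — not an equilibrium.
(Cooperate, Defect): Row prefers Defect (9 > 5); Column prefers Cooperate (6 > 3) — not an equilibrium.
(Defect, Cooperate): Row gets 14 ≥ 8 from Cooperate, and Column gets 11 ≥ 9 from Defect — Nash equilibrium.
(Defect, Defect): Column prefers Cooperate (11 > 9) — not an equilibrium.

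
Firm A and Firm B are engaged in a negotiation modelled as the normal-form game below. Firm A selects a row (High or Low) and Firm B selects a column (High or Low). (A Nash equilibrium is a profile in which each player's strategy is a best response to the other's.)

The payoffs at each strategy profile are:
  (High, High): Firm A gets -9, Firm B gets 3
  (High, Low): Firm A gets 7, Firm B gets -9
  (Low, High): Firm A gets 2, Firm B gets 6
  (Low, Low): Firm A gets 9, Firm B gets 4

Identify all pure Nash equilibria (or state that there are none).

(High, High): Firm A prefers Low (2 > -9) — not an equilibrium.
(High, Low): Firm A prefers Low (9 > 7); Firm B prefers High (3 > -9) — not an equilibrium.
(Low, High): Firm A gets 2 ≥ -9 from High, and Firm B gets 6 ≥ 4 from Low — Nash equilibrium.
(Low, Low): Firm B prefers High (6 > 4) — not an equilibrium.

(Low, High)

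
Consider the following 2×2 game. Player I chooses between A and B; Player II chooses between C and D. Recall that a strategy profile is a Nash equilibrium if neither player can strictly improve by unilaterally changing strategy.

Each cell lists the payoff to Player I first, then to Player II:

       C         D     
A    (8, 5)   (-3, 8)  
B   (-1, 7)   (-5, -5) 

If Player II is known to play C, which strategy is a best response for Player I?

A

Against C, Player I earns 8 from A and -1 from B.
So A is the best response.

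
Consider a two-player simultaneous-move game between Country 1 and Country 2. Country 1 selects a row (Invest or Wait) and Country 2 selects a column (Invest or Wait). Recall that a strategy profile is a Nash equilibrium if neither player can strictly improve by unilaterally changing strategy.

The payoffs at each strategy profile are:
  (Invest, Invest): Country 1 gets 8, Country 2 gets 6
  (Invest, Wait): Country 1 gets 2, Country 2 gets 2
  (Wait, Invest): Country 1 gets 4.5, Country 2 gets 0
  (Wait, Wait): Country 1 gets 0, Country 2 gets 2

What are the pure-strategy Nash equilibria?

(Invest, Invest): Country 1 gets 8 ≥ 4.5 from Wait, and Country 2 gets 6 ≥ 2 from Wait — Nash equilibrium.
(Invest, Wait): Country 2 prefers Invest (6 > 2) — not an equilibrium.
(Wait, Invest): Country 1 prefers Invest (8 > 4.5); Country 2 prefers Wait (2 > 0) — not an equilibrium.
(Wait, Wait): Country 1 prefers Invest (2 > 0) — not an equilibrium.

(Invest, Invest)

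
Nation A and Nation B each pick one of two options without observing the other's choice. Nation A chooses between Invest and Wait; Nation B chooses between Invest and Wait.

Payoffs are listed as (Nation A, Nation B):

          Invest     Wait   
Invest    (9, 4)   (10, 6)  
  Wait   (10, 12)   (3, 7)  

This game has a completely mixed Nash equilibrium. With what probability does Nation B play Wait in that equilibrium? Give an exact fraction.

Let q be the probability that Nation B plays Invest. In a completely mixed equilibrium, Nation A must be indifferent between Invest and Wait.
Nation A's expected payoff from Invest is 9q + 10(1−q); from Wait it is 10q + 3(1−q).
Setting these equal: −q + 10 = 7q + 3, so q = 7/8.
Therefore Nation B plays Wait with probability 1 − 7/8 = 1/8.

1/8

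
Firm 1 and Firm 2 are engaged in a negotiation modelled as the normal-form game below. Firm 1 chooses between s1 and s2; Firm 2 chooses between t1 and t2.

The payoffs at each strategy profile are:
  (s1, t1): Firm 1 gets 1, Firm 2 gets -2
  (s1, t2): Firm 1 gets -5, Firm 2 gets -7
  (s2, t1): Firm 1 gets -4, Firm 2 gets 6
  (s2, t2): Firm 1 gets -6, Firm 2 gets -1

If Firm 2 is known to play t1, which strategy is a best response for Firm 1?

Against t1, Firm 1 earns 1 from s1 and -4 from s2.
So s1 is the best response.

s1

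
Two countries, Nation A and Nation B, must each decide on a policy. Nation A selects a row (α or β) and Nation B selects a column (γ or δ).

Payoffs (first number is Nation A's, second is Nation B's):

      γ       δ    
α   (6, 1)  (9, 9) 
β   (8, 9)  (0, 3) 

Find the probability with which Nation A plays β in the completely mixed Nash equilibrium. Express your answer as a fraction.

Let x be the probability that Nation A plays α. In a completely mixed equilibrium, Nation B must be indifferent between γ and δ.
Nation B's expected payoff from γ is x + 9(1−x); from δ it is 9x + 3(1−x).
Setting these equal: −8x + 9 = 6x + 3, so x = 3/7.
Therefore Nation A plays β with probability 1 − 3/7 = 4/7.

4/7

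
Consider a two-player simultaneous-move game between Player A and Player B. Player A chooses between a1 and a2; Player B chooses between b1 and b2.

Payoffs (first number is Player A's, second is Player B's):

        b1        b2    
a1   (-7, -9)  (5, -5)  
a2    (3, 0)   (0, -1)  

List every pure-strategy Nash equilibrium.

(a1, b1): Player A prefers a2 (3 > -7); Player B prefers b2 (-5 > -9) — not an equilibrium.
(a1, b2): Player A gets 5 ≥ 0 from a2, and Player B gets -5 ≥ -9 from b1 — Nash equilibrium.
(a2, b1): Player A gets 3 ≥ -7 from a1, and Player B gets 0 ≥ -1 from b2 — Nash equilibrium.
(a2, b2): Player A prefers a1 (5 > 0); Player B prefers b1 (0 > -1) — not an equilibrium.

(a1, b2) and (a2, b1)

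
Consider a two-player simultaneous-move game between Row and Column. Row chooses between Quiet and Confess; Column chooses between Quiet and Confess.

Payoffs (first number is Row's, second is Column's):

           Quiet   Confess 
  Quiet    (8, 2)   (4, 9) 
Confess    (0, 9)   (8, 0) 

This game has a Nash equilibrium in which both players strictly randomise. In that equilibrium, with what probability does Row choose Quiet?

9/16

Let x be the probability that Row plays Quiet. In a completely mixed equilibrium, Column must be indifferent between Quiet and Confess.
Column's expected payoff from Quiet is 2x + 9(1−x); from Confess it is 9x.
Setting these equal: −7x + 9 = 9x, so x = 9/16.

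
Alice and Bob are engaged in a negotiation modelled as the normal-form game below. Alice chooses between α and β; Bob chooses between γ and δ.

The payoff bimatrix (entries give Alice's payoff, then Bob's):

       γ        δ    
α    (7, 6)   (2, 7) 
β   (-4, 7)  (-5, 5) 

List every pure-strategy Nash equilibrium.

(α, γ): Bob prefers δ (7 > 6) — not an equilibrium.
(α, δ): Alice gets 2 ≥ -5 from β, and Bob gets 7 ≥ 6 from γ — Nash equilibrium.
(β, γ): Alice prefers α (7 > -4) — not an equilibrium.
(β, δ): Alice prefers α (2 > -5); Bob prefers γ (7 > 5) — not an equilibrium.

(α, δ)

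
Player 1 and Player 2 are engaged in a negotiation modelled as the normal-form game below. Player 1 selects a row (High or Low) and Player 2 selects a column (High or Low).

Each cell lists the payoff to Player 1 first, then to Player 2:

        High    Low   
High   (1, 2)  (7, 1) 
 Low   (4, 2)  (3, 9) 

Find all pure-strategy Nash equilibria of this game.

none

(High, High): Player 1 prefers Low (4 > 1) — not an equilibrium.
(High, Low): Player 2 prefers High (2 > 1) — not an equilibrium.
(Low, High): Player 2 prefers Low (9 > 2) — not an equilibrium.
(Low, Low): Player 1 prefers High (7 > 3) — not an equilibrium.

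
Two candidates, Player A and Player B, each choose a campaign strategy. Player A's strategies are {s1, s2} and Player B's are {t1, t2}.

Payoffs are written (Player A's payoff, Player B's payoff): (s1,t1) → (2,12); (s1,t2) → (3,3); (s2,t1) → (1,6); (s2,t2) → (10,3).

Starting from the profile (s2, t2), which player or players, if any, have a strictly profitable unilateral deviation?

Player B

Player A at (s2, t2) earns 10; deviating to s1 yields 3 — not better.
Player B earns 3; deviating to t1 yields 6 — a strict improvement.
Only Player B has a strictly profitable deviation.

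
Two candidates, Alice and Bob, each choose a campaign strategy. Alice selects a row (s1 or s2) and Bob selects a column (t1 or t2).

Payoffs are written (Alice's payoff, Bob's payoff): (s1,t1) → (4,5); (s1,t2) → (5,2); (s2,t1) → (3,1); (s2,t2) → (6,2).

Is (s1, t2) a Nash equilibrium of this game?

No

At (s1, t2), Alice earns 5; switching to s2 would give 6, so Alice would deviate.
Bob earns 2; switching to t1 would give 5, so Bob would deviate.
Since at least one player can profitably deviate, this is not a Nash equilibrium.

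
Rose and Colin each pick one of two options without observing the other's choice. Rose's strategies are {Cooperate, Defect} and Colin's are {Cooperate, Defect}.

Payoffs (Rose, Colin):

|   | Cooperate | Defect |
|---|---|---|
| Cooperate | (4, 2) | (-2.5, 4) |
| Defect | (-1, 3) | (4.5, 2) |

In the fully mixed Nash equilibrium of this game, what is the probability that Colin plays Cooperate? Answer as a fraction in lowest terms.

7/12

Let c be the probability that Colin plays Cooperate. In a completely mixed equilibrium, Rose must be indifferent between Cooperate and Defect.
Rose's expected payoff from Cooperate is 4c − 2.5(1−c); from Defect it is −c + 4.5(1−c).
Setting these equal: 6.5c − 2.5 = −5.5c + 4.5, so c = 7/12.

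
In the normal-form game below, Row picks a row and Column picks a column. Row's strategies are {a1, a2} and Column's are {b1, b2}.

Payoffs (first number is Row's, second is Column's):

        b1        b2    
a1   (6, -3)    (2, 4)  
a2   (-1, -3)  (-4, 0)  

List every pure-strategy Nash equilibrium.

(a1, b1): Column prefers b2 (4 > -3) — not an equilibrium.
(a1, b2): Row gets 2 ≥ -4 from a2, and Column gets 4 ≥ -3 from b1 — Nash equilibrium.
(a2, b1): Row prefers a1 (6 > -1); Column prefers b2 (0 > -3) — not an equilibrium.
(a2, b2): Row prefers a1 (2 > -4) — not an equilibrium.

(a1, b2)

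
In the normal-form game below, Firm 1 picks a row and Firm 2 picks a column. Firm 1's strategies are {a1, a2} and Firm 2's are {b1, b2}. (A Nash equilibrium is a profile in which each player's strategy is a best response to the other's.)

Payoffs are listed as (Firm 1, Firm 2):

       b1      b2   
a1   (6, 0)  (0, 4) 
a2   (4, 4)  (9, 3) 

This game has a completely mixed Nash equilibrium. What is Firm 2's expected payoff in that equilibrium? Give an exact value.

16/5

First find x, the probability Firm 1 plays a1, from Firm 2's indifference between b1 and b2: 4(1−x) = 4x + 3(1−x), giving x = 1/5.
Since Firm 2 is indifferent in equilibrium, Firm 2's expected payoff equals the payoff from either column against (1/5, 4/5). Using b1: 4(4/5) = 16/5.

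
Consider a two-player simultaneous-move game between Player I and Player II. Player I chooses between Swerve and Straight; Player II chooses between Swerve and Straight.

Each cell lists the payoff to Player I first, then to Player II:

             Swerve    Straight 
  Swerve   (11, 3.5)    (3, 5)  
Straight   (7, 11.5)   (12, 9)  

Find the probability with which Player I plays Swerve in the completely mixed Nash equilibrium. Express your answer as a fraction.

5/8

Let x be the probability that Player I plays Swerve. In a completely mixed equilibrium, Player II must be indifferent between Swerve and Straight.
Player II's expected payoff from Swerve is 3.5x + 11.5(1−x); from Straight it is 5x + 9(1−x).
Setting these equal: −8x + 11.5 = −4x + 9, so x = 5/8.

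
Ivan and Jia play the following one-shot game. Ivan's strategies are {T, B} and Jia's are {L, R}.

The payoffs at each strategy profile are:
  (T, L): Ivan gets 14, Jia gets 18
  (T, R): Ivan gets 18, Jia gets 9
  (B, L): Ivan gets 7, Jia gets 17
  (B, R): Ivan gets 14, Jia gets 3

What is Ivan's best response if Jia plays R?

T

Against R, Ivan earns 18 from T and 14 from B.
So T is the best response.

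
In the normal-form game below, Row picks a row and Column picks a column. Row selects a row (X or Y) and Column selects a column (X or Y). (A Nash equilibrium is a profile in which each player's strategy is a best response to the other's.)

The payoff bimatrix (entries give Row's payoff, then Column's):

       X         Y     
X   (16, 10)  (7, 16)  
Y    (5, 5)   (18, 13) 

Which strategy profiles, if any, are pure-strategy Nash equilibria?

(Y, Y)

(X, X): Column prefers Y (16 > 10) — not an equilibrium.
(X, Y): Row prefers Y (18 > 7) — not an equilibrium.
(Y, X): Row prefers X (16 > 5); Column prefers Y (13 > 5) — not an equilibrium.
(Y, Y): Row gets 18 ≥ 7 from X, and Column gets 13 ≥ 5 from X — Nash equilibrium.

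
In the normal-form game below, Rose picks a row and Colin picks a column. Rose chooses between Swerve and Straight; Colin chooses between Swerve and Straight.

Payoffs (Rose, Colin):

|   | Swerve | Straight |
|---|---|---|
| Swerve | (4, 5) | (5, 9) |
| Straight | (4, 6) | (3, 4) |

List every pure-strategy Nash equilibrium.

(Swerve, Swerve): Colin prefers Straight (9 > 5) — not an equilibrium.
(Swerve, Straight): Rose gets 5 ≥ 3 from Straight, and Colin gets 9 ≥ 5 from Swerve — Nash equilibrium.
(Straight, Swerve): Rose gets 4 ≥ 4 from Swerve, and Colin gets 6 ≥ 4 from Straight — Nash equilibrium.
(Straight, Straight): Rose prefers Swerve (5 > 3); Colin prefers Swerve (6 > 4) — not an equilibrium.

(Swerve, Straight) and (Straight, Swerve)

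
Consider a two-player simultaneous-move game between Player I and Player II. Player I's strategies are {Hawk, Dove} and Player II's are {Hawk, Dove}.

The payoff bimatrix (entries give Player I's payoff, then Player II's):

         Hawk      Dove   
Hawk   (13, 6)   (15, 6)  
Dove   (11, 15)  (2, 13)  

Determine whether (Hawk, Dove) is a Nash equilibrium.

Yes

At (Hawk, Dove), Player I earns 15; switching to Dove would give 2, so Player I has no profitable deviation.
Player II earns 6; switching to Hawk would give 6, so Player II has no profitable deviation.
Neither player can gain by a unilateral deviation, so this profile is a Nash equilibrium.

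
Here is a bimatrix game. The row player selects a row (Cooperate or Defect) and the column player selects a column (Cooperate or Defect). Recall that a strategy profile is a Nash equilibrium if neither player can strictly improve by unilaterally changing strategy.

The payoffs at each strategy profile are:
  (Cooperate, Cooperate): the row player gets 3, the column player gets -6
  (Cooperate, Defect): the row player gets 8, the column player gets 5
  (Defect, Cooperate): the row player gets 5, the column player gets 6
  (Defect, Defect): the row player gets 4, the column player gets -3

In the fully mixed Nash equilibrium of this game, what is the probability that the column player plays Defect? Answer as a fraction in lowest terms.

Let y be the probability that the column player plays Cooperate. In a completely mixed equilibrium, the row player must be indifferent between Cooperate and Defect.
The row player's expected payoff from Cooperate is 3y + 8(1−y); from Defect it is 5y + 4(1−y).
Setting these equal: −5y + 8 = y + 4, so y = 2/3.
Therefore the column player plays Defect with probability 1 − 2/3 = 1/3.

1/3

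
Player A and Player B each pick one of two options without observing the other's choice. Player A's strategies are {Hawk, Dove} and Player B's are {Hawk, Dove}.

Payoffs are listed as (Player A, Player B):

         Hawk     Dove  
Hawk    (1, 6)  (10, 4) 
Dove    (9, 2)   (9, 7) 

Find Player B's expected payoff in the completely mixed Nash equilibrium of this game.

34/7

First find x, the probability Player A plays Hawk, from Player B's indifference between Hawk and Dove: 6x + 2(1−x) = 4x + 7(1−x), giving x = 5/7.
Since Player B is indifferent in equilibrium, Player B's expected payoff equals the payoff from either column against (5/7, 2/7). Using Hawk: 6(5/7) + 2(2/7) = 34/7.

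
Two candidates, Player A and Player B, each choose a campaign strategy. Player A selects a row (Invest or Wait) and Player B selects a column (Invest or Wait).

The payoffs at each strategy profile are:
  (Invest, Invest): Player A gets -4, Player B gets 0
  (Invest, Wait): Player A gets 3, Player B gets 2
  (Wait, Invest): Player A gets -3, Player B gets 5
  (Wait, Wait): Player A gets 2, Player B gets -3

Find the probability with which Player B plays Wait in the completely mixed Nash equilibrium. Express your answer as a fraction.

Let c be the probability that Player B plays Invest. In a completely mixed equilibrium, Player A must be indifferent between Invest and Wait.
Player A's expected payoff from Invest is −4c + 3(1−c); from Wait it is −3c + 2(1−c).
Setting these equal: −7c + 3 = −5c + 2, so c = 1/2.
Therefore Player B plays Wait with probability 1 − 1/2 = 1/2.

1/2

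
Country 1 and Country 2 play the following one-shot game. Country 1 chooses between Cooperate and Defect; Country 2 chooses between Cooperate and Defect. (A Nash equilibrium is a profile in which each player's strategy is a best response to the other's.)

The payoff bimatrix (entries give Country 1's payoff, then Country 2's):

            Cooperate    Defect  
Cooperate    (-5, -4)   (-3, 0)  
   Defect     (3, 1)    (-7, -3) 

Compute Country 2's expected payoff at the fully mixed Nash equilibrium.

First find p, the probability Country 1 plays Cooperate, from Country 2's indifference between Cooperate and Defect: −4p + (1−p) = −3(1−p), giving p = 1/2.
Since Country 2 is indifferent in equilibrium, Country 2's expected payoff equals the payoff from either column against (1/2, 1/2). Using Cooperate: −4(1/2) + (1/2) = -3/2.

-3/2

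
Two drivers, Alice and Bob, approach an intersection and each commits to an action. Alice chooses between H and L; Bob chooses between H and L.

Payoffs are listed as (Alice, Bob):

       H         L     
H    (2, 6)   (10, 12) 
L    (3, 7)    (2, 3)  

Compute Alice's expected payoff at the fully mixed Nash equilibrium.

26/9

First find q, the probability Bob plays H, from Alice's indifference between H and L: 2q + 10(1−q) = 3q + 2(1−q), giving q = 8/9.
Since Alice is indifferent in equilibrium, Alice's expected payoff equals the payoff from either row against (8/9, 1/9). Using H: 2(8/9) + 10(1/9) = 26/9.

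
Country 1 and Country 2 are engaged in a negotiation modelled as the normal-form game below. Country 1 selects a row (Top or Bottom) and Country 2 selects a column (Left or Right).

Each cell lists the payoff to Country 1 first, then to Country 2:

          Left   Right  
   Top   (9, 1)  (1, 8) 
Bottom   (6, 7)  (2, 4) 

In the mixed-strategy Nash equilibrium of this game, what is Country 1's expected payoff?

First find q, the probability Country 2 plays Left, from Country 1's indifference between Top and Bottom: 9q + (1−q) = 6q + 2(1−q), giving q = 1/4.
Since Country 1 is indifferent in equilibrium, Country 1's expected payoff equals the payoff from either row against (1/4, 3/4). Using Top: 9(1/4) + (3/4) = 3.

3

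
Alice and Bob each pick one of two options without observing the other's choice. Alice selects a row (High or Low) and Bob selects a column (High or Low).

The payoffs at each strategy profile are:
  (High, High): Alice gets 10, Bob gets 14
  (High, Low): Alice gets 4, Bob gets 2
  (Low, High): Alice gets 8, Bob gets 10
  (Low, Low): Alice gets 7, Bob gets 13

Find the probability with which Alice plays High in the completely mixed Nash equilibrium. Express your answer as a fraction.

Let p be the probability that Alice plays High. In a completely mixed equilibrium, Bob must be indifferent between High and Low.
Bob's expected payoff from High is 14p + 10(1−p); from Low it is 2p + 13(1−p).
Setting these equal: 4p + 10 = −11p + 13, so p = 1/5.

1/5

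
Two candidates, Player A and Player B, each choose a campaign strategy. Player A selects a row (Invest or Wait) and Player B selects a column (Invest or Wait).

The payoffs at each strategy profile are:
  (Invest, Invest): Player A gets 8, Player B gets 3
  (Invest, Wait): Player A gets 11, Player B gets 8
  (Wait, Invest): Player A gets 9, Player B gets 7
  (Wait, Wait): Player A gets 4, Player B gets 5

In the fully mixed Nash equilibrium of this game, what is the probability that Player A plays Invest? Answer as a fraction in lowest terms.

Let p be the probability that Player A plays Invest. In a completely mixed equilibrium, Player B must be indifferent between Invest and Wait.
Player B's expected payoff from Invest is 3p + 7(1−p); from Wait it is 8p + 5(1−p).
Setting these equal: −4p + 7 = 3p + 5, so p = 2/7.

2/7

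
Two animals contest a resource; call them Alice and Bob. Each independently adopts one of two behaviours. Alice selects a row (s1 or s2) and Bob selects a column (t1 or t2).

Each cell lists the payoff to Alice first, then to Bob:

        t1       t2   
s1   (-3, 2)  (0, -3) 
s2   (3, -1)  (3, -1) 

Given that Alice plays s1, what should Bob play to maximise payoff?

t1

Against s1, Bob earns 2 from t1 and -3 from t2.
So t1 is the best response.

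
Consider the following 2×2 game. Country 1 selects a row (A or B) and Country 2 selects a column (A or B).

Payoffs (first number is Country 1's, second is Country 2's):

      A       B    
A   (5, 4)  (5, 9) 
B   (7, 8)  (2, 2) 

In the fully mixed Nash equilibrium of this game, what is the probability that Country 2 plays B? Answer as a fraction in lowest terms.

2/5

Let y be the probability that Country 2 plays A. In a completely mixed equilibrium, Country 1 must be indifferent between A and B.
Country 1's expected payoff from A is 5y + 5(1−y); from B it is 7y + 2(1−y).
Setting these equal: 5 = 5y + 2, so y = 3/5.
Therefore Country 2 plays B with probability 1 − 3/5 = 2/5.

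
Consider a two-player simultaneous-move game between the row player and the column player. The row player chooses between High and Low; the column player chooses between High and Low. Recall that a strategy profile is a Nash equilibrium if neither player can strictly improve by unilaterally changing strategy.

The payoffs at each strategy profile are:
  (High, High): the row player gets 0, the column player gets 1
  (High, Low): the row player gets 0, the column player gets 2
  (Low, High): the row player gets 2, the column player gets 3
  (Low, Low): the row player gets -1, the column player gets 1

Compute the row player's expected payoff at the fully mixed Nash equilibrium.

0

First find q, the probability the column player plays High, from the row player's indifference between High and Low: 0 = 2q − (1−q), giving q = 1/3.
Since the row player is indifferent in equilibrium, the row player's expected payoff equals the payoff from either row against (1/3, 2/3). Using High: 0 = 0.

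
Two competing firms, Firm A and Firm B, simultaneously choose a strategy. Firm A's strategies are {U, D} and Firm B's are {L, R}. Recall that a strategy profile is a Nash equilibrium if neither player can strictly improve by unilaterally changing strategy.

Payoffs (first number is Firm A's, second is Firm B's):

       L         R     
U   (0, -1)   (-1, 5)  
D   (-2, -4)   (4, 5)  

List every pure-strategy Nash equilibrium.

(D, R)

(U, L): Firm B prefers R (5 > -1) — not an equilibrium.
(U, R): Firm A prefers D (4 > -1) — not an equilibrium.
(D, L): Firm A prefers U (0 > -2); Firm B prefers R (5 > -4) — not an equilibrium.
(D, R): Firm A gets 4 ≥ -1 from U, and Firm B gets 5 ≥ -4 from L — Nash equilibrium.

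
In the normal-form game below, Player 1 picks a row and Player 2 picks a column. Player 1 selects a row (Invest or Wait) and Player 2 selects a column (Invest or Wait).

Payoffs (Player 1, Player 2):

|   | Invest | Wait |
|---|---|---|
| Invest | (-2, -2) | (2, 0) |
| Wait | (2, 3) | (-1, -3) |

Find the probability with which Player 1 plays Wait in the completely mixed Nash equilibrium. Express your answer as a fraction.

1/4

Let r be the probability that Player 1 plays Invest. In a completely mixed equilibrium, Player 2 must be indifferent between Invest and Wait.
Player 2's expected payoff from Invest is −2r + 3(1−r); from Wait it is −3(1−r).
Setting these equal: −5r + 3 = 3r − 3, so r = 3/4.
Therefore Player 1 plays Wait with probability 1 − 3/4 = 1/4.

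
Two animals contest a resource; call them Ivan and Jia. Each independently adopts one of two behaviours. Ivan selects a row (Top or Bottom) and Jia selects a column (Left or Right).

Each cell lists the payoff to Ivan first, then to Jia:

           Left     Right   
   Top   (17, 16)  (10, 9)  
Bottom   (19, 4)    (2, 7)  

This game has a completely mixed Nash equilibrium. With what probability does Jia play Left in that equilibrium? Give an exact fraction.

4/5

Let c be the probability that Jia plays Left. In a completely mixed equilibrium, Ivan must be indifferent between Top and Bottom.
Ivan's expected payoff from Top is 17c + 10(1−c); from Bottom it is 19c + 2(1−c).
Setting these equal: 7c + 10 = 17c + 2, so c = 4/5.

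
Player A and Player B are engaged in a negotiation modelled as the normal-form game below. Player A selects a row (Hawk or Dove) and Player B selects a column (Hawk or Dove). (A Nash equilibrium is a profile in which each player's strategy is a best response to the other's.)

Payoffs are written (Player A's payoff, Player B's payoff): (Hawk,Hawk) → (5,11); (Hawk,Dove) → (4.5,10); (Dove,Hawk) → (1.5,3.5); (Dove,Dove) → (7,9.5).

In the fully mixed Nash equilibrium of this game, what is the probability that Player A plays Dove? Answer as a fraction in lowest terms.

Let x be the probability that Player A plays Hawk. In a completely mixed equilibrium, Player B must be indifferent between Hawk and Dove.
Player B's expected payoff from Hawk is 11x + 3.5(1−x); from Dove it is 10x + 9.5(1−x).
Setting these equal: 7.5x + 3.5 = 0.5x + 9.5, so x = 6/7.
Therefore Player A plays Dove with probability 1 − 6/7 = 1/7.

1/7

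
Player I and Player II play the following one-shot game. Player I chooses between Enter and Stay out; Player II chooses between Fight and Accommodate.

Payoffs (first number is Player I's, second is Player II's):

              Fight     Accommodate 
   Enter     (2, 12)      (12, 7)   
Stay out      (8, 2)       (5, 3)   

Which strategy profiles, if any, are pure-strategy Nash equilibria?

none

(Enter, Fight): Player I prefers Stay out (8 > 2) — not an equilibrium.
(Enter, Accommodate): Player II prefers Fight (12 > 7) — not an equilibrium.
(Stay out, Fight): Player II prefers Accommodate (3 > 2) — not an equilibrium.
(Stay out, Accommodate): Player I prefers Enter (12 > 5) — not an equilibrium.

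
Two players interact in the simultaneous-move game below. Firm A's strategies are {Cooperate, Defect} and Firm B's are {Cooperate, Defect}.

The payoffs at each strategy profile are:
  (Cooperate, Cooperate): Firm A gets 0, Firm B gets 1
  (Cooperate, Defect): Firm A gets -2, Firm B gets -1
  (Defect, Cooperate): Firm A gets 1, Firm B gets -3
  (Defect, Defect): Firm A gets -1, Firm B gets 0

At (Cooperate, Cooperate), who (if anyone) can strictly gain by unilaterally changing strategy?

Firm A at (Cooperate, Cooperate) earns 0; deviating to Defect yields 1 — a strict improvement.
Firm B earns 1; deviating to Defect yields -1 — not better.
Only Firm A has a strictly profitable deviation.

Firm A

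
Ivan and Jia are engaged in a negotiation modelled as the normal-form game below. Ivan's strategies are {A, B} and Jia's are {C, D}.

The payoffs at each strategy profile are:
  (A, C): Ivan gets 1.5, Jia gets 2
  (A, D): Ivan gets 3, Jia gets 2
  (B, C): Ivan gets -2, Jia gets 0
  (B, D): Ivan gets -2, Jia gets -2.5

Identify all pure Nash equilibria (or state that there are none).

(A, C) and (A, D)

(A, C): Ivan gets 1.5 ≥ -2 from B, and Jia gets 2 ≥ 2 from D — Nash equilibrium.
(A, D): Ivan gets 3 ≥ -2 from B, and Jia gets 2 ≥ 2 from C — Nash equilibrium.
(B, C): Ivan prefers A (1.5 > -2) — not an equilibrium.
(B, D): Ivan prefers A (3 > -2); Jia prefers C (0 > -2.5) — not an equilibrium.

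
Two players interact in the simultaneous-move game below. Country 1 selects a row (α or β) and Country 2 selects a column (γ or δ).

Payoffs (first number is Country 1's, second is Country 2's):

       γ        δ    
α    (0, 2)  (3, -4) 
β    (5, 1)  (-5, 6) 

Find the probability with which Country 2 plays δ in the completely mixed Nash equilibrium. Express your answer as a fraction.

Let q be the probability that Country 2 plays γ. In a completely mixed equilibrium, Country 1 must be indifferent between α and β.
Country 1's expected payoff from α is 3(1−q); from β it is 5q − 5(1−q).
Setting these equal: −3q + 3 = 10q − 5, so q = 8/13.
Therefore Country 2 plays δ with probability 1 − 8/13 = 5/13.

5/13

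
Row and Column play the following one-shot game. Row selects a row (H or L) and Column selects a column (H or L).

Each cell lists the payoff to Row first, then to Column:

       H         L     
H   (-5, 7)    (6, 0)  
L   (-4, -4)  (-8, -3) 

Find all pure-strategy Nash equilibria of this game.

none

(H, H): Row prefers L (-4 > -5) — not an equilibrium.
(H, L): Column prefers H (7 > 0) — not an equilibrium.
(L, H): Column prefers L (-3 > -4) — not an equilibrium.
(L, L): Row prefers H (6 > -8) — not an equilibrium.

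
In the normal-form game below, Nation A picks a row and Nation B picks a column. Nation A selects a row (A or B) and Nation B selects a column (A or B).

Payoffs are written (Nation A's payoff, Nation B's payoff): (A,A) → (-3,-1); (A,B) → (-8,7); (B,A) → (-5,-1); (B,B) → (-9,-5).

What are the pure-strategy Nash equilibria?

(A, B)

(A, A): Nation B prefers B (7 > -1) — not an equilibrium.
(A, B): Nation A gets -8 ≥ -9 from B, and Nation B gets 7 ≥ -1 from A — Nash equilibrium.
(B, A): Nation A prefers A (-3 > -5) — not an equilibrium.
(B, B): Nation A prefers A (-8 > -9); Nation B prefers A (-1 > -5) — not an equilibrium.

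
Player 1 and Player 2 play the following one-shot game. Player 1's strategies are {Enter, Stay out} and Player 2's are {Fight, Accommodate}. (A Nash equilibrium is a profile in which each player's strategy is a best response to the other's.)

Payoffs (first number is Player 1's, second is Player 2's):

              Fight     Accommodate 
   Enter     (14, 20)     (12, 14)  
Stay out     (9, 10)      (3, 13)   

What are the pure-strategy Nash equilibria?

(Enter, Fight): Player 1 gets 14 ≥ 9 from Stay out, and Player 2 gets 20 ≥ 14 from Accommodate — Nash equilibrium.
(Enter, Accommodate): Player 2 prefers Fight (20 > 14) — not an equilibrium.
(Stay out, Fight): Player 1 prefers Enter (14 > 9); Player 2 prefers Accommodate (13 > 10) — not an equilibrium.
(Stay out, Accommodate): Player 1 prefers Enter (12 > 3) — not an equilibrium.

(Enter, Fight)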